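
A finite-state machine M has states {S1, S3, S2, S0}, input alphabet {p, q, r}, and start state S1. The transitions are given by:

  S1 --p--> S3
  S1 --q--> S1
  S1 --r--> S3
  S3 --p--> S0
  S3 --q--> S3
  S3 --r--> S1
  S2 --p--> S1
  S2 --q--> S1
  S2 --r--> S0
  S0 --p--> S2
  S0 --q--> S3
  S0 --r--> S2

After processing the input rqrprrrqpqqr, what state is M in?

Trace: S1 -r-> S3 -q-> S3 -r-> S1 -p-> S3 -r-> S1 -r-> S3 -r-> S1 -q-> S1 -p-> S3 -q-> S3 -q-> S3 -r-> S1

S1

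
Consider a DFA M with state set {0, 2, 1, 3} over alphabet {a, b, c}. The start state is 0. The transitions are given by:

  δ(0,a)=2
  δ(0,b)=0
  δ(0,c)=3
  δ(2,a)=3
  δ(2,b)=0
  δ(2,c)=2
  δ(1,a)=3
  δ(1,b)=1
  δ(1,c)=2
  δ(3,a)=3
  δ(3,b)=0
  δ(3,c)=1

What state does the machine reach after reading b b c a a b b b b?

0

0 → 0 → 0 → 3 → 3 → 3 → 0 → 0 → 0 → 0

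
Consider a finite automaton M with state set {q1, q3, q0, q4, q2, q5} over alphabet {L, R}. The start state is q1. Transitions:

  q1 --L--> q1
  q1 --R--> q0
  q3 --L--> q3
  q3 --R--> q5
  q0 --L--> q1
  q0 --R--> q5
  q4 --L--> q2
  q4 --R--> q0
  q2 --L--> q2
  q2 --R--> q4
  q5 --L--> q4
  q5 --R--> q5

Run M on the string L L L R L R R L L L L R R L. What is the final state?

start at q1
read 'L': q1 → q1
read 'L': q1 → q1
read 'L': q1 → q1
read 'R': q1 → q0
read 'L': q0 → q1
read 'R': q1 → q0
read 'R': q0 → q5
read 'L': q5 → q4
read 'L': q4 → q2
read 'L': q2 → q2
read 'L': q2 → q2
read 'R': q2 → q4
read 'R': q4 → q0
read 'L': q0 → q1

q1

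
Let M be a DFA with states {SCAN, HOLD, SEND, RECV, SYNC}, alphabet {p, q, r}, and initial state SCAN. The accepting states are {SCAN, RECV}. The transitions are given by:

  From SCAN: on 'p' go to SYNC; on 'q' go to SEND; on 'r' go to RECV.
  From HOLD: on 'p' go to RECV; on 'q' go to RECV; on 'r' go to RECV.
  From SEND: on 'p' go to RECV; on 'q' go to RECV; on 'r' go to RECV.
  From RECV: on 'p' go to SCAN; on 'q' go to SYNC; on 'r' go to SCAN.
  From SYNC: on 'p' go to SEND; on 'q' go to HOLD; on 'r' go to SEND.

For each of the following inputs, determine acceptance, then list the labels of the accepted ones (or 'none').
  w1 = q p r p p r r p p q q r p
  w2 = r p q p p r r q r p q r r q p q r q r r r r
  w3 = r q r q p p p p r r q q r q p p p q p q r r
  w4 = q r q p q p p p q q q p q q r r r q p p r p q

w1:
  start at SCAN
  read 'q': SCAN → SEND
  read 'p': SEND → RECV
  read 'r': RECV → SCAN
  read 'p': SCAN → SYNC
  read 'p': SYNC → SEND
  read 'r': SEND → RECV
  read 'r': RECV → SCAN
  read 'p': SCAN → SYNC
  read 'p': SYNC → SEND
  read 'q': SEND → RECV
  read 'q': RECV → SYNC
  read 'r': SYNC → SEND
  read 'p': SEND → RECV
  end RECV, accepted
w2:
  start at SCAN
  read 'r': SCAN → RECV
  read 'p': RECV → SCAN
  read 'q': SCAN → SEND
  read 'p': SEND → RECV
  read 'p': RECV → SCAN
  read 'r': SCAN → RECV
  read 'r': RECV → SCAN
  read 'q': SCAN → SEND
  read 'r': SEND → RECV
  read 'p': RECV → SCAN
  read 'q': SCAN → SEND
  read 'r': SEND → RECV
  read 'r': RECV → SCAN
  read 'q': SCAN → SEND
  read 'p': SEND → RECV
  read 'q': RECV → SYNC
  read 'r': SYNC → SEND
  read 'q': SEND → RECV
  read 'r': RECV → SCAN
  read 'r': SCAN → RECV
  read 'r': RECV → SCAN
  read 'r': SCAN → RECV
  end RECV, accepted
w3:
  start at SCAN
  read 'r': SCAN → RECV
  read 'q': RECV → SYNC
  read 'r': SYNC → SEND
  read 'q': SEND → RECV
  read 'p': RECV → SCAN
  read 'p': SCAN → SYNC
  read 'p': SYNC → SEND
  read 'p': SEND → RECV
  read 'r': RECV → SCAN
  read 'r': SCAN → RECV
  read 'q': RECV → SYNC
  read 'q': SYNC → HOLD
  read 'r': HOLD → RECV
  read 'q': RECV → SYNC
  read 'p': SYNC → SEND
  read 'p': SEND → RECV
  read 'p': RECV → SCAN
  read 'q': SCAN → SEND
  read 'p': SEND → RECV
  read 'q': RECV → SYNC
  read 'r': SYNC → SEND
  read 'r': SEND → RECV
  end RECV, accepted
w4:
  start at SCAN
  read 'q': SCAN → SEND
  read 'r': SEND → RECV
  read 'q': RECV → SYNC
  read 'p': SYNC → SEND
  read 'q': SEND → RECV
  read 'p': RECV → SCAN
  read 'p': SCAN → SYNC
  read 'p': SYNC → SEND
  read 'q': SEND → RECV
  read 'q': RECV → SYNC
  read 'q': SYNC → HOLD
  read 'p': HOLD → RECV
  read 'q': RECV → SYNC
  read 'q': SYNC → HOLD
  read 'r': HOLD → RECV
  read 'r': RECV → SCAN
  read 'r': SCAN → RECV
  read 'q': RECV → SYNC
  read 'p': SYNC → SEND
  read 'p': SEND → RECV
  read 'r': RECV → SCAN
  read 'p': SCAN → SYNC
  read 'q': SYNC → HOLD
  end HOLD, rejected

w1, w2, w3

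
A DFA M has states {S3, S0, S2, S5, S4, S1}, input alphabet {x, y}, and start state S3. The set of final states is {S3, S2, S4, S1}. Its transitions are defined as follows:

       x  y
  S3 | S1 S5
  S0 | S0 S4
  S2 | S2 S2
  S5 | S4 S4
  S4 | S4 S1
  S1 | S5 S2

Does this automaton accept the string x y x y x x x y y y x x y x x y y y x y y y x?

start at S3
read 'x': S3 → S1
read 'y': S1 → S2
read 'x': S2 → S2
read 'y': S2 → S2
read 'x': S2 → S2
read 'x': S2 → S2
read 'x': S2 → S2
read 'y': S2 → S2
read 'y': S2 → S2
read 'y': S2 → S2
read 'x': S2 → S2
read 'x': S2 → S2
read 'y': S2 → S2
read 'x': S2 → S2
read 'x': S2 → S2
read 'y': S2 → S2
read 'y': S2 → S2
read 'y': S2 → S2
read 'x': S2 → S2
read 'y': S2 → S2
read 'y': S2 → S2
read 'y': S2 → S2
read 'x': S2 → S2
End state S2 is accepting.

Yes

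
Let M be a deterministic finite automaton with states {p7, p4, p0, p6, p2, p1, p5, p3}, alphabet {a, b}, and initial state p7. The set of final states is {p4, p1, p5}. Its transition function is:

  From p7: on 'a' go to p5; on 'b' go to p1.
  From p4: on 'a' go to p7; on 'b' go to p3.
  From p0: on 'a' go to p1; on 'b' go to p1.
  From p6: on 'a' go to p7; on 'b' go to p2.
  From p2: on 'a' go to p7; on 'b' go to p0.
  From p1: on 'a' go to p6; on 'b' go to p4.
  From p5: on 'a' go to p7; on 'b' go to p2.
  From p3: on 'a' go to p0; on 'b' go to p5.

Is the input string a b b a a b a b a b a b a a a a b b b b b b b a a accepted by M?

start at p7
read 'a': p7 → p5
read 'b': p5 → p2
read 'b': p2 → p0
read 'a': p0 → p1
read 'a': p1 → p6
read 'b': p6 → p2
read 'a': p2 → p7
read 'b': p7 → p1
read 'a': p1 → p6
read 'b': p6 → p2
read 'a': p2 → p7
read 'b': p7 → p1
read 'a': p1 → p6
read 'a': p6 → p7
read 'a': p7 → p5
read 'a': p5 → p7
read 'b': p7 → p1
read 'b': p1 → p4
read 'b': p4 → p3
read 'b': p3 → p5
read 'b': p5 → p2
read 'b': p2 → p0
read 'b': p0 → p1
read 'a': p1 → p6
read 'a': p6 → p7
End state p7 is not accepting.

No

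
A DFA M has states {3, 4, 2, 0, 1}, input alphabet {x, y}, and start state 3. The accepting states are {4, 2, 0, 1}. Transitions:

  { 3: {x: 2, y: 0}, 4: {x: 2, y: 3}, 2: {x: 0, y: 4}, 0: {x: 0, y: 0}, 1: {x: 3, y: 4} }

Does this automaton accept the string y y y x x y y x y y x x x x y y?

Trace: 3 -y-> 0 -y-> 0 -y-> 0 -x-> 0 -x-> 0 -y-> 0 -y-> 0 -x-> 0 -y-> 0 -y-> 0 -x-> 0 -x-> 0 -x-> 0 -x-> 0 -y-> 0 -y-> 0
End state 0 is accepting.

Yes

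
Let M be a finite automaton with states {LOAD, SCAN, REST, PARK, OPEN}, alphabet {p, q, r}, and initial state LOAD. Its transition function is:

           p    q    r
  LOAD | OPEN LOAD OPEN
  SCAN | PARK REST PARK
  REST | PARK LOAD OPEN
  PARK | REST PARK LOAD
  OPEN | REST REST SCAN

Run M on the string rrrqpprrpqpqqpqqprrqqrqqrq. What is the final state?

REST

Trace: LOAD -r-> OPEN -r-> SCAN -r-> PARK -q-> PARK -p-> REST -p-> PARK -r-> LOAD -r-> OPEN -p-> REST -q-> LOAD -p-> OPEN -q-> REST -q-> LOAD -p-> OPEN -q-> REST -q-> LOAD -p-> OPEN -r-> SCAN -r-> PARK -q-> PARK -q-> PARK -r-> LOAD -q-> LOAD -q-> LOAD -r-> OPEN -q-> REST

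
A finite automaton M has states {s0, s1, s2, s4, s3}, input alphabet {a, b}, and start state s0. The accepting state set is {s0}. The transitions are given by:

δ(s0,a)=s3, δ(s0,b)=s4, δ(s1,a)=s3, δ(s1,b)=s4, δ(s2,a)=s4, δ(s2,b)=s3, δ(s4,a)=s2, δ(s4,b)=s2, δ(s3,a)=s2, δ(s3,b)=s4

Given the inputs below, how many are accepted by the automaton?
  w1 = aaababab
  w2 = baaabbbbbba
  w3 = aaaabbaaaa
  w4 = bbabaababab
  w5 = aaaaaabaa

w1:
  start at s0
  read 'a': s0 → s3
  read 'a': s3 → s2
  read 'a': s2 → s4
  read 'b': s4 → s2
  read 'a': s2 → s4
  read 'b': s4 → s2
  read 'a': s2 → s4
  read 'b': s4 → s2
  end s2, rejected
w2:
  start at s0
  read 'b': s0 → s4
  read 'a': s4 → s2
  read 'a': s2 → s4
  read 'a': s4 → s2
  read 'b': s2 → s3
  read 'b': s3 → s4
  read 'b': s4 → s2
  read 'b': s2 → s3
  read 'b': s3 → s4
  read 'b': s4 → s2
  read 'a': s2 → s4
  end s4, rejected
w3:
  start at s0
  read 'a': s0 → s3
  read 'a': s3 → s2
  read 'a': s2 → s4
  read 'a': s4 → s2
  read 'b': s2 → s3
  read 'b': s3 → s4
  read 'a': s4 → s2
  read 'a': s2 → s4
  read 'a': s4 → s2
  read 'a': s2 → s4
  end s4, rejected
w4:
  start at s0
  read 'b': s0 → s4
  read 'b': s4 → s2
  read 'a': s2 → s4
  read 'b': s4 → s2
  read 'a': s2 → s4
  read 'a': s4 → s2
  read 'b': s2 → s3
  read 'a': s3 → s2
  read 'b': s2 → s3
  read 'a': s3 → s2
  read 'b': s2 → s3
  end s3, rejected
w5:
  start at s0
  read 'a': s0 → s3
  read 'a': s3 → s2
  read 'a': s2 → s4
  read 'a': s4 → s2
  read 'a': s2 → s4
  read 'a': s4 → s2
  read 'b': s2 → s3
  read 'a': s3 → s2
  read 'a': s2 → s4
  end s4, rejected

0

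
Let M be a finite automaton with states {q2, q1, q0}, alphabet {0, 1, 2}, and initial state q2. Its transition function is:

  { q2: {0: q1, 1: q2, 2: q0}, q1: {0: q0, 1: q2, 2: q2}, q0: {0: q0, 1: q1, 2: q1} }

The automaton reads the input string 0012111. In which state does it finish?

q2 → q1 → q0 → q1 → q2 → q2 → q2 → q2

q2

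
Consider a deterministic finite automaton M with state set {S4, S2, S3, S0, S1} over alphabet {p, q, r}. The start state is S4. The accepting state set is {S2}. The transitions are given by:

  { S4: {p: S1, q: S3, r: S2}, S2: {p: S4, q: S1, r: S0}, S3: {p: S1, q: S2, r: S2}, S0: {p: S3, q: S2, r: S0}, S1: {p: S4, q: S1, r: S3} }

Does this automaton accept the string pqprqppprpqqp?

start at S4
read 'p': S4 → S1
read 'q': S1 → S1
read 'p': S1 → S4
read 'r': S4 → S2
read 'q': S2 → S1
read 'p': S1 → S4
read 'p': S4 → S1
read 'p': S1 → S4
read 'r': S4 → S2
read 'p': S2 → S4
read 'q': S4 → S3
read 'q': S3 → S2
read 'p': S2 → S4
End state S4 is not accepting.

No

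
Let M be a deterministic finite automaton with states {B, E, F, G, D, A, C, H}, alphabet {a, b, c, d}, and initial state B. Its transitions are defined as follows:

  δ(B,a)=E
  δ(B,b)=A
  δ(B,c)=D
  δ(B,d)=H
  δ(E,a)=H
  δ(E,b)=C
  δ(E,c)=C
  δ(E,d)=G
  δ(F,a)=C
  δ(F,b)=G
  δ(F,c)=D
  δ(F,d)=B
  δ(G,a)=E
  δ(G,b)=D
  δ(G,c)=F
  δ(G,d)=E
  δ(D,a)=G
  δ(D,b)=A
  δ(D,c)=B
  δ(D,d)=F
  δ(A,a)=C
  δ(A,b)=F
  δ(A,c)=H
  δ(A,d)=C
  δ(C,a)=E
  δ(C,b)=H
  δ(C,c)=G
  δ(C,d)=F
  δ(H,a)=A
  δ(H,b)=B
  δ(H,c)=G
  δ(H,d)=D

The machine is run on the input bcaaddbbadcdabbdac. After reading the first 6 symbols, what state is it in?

B

Trace: B -b-> A -c-> H -a-> A -a-> C -d-> F -d-> B
After 6 symbols: B.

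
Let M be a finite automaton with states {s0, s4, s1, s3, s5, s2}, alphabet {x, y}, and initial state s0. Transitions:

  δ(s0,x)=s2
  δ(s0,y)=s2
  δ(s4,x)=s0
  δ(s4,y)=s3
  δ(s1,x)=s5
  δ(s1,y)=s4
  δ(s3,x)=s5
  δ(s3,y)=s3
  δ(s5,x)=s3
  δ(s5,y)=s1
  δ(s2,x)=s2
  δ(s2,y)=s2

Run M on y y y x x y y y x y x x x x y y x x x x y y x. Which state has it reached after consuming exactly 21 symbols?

s0 → s2 → s2 → s2 → s2 → s2 → s2 → s2 → s2 → s2 → s2 → s2 → s2 → s2 → s2 → s2 → s2 → s2 → s2 → s2 → s2 → s2
After 21 symbols: s2.

s2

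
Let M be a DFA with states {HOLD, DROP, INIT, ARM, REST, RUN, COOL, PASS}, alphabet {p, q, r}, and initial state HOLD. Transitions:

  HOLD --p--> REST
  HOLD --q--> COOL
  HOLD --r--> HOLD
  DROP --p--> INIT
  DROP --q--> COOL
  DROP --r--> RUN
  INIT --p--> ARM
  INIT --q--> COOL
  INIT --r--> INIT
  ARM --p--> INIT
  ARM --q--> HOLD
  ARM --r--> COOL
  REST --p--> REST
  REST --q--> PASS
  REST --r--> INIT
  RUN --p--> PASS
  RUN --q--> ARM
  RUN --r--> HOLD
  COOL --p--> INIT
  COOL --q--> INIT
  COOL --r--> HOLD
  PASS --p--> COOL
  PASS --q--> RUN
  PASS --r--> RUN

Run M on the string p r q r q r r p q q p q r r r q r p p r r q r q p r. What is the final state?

INIT

start at HOLD
read 'p': HOLD → REST
read 'r': REST → INIT
read 'q': INIT → COOL
read 'r': COOL → HOLD
read 'q': HOLD → COOL
read 'r': COOL → HOLD
read 'r': HOLD → HOLD
read 'p': HOLD → REST
read 'q': REST → PASS
read 'q': PASS → RUN
read 'p': RUN → PASS
read 'q': PASS → RUN
read 'r': RUN → HOLD
read 'r': HOLD → HOLD
read 'r': HOLD → HOLD
read 'q': HOLD → COOL
read 'r': COOL → HOLD
read 'p': HOLD → REST
read 'p': REST → REST
read 'r': REST → INIT
read 'r': INIT → INIT
read 'q': INIT → COOL
read 'r': COOL → HOLD
read 'q': HOLD → COOL
read 'p': COOL → INIT
read 'r': INIT → INIT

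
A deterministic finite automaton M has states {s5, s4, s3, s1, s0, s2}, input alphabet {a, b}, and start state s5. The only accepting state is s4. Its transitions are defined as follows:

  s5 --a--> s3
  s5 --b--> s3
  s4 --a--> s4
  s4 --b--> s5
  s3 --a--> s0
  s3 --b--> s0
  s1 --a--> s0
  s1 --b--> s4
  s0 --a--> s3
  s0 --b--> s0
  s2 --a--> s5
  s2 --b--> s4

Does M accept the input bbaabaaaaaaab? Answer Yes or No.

No

Trace: s5 -b-> s3 -b-> s0 -a-> s3 -a-> s0 -b-> s0 -a-> s3 -a-> s0 -a-> s3 -a-> s0 -a-> s3 -a-> s0 -a-> s3 -b-> s0
End state s0 is not accepting.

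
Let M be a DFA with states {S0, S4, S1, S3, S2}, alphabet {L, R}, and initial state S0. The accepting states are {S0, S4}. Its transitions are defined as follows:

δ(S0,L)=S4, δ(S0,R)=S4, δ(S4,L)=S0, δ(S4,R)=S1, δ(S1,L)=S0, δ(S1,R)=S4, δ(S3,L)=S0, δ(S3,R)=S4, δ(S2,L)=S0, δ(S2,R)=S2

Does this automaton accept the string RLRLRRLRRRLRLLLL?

S0 → S4 → S0 → S4 → S0 → S4 → S1 → S0 → S4 → S1 → S4 → S0 → S4 → S0 → S4 → S0 → S4
End state S4 is accepting.

Yes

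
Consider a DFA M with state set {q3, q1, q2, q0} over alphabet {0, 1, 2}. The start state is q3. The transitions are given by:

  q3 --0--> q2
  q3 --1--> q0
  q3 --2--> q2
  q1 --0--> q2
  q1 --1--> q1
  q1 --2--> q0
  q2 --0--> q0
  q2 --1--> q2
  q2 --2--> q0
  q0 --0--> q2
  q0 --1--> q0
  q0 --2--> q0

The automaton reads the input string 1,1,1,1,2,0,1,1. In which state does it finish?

start at q3
read '1': q3 → q0
read '1': q0 → q0
read '1': q0 → q0
read '1': q0 → q0
read '2': q0 → q0
read '0': q0 → q2
read '1': q2 → q2
read '1': q2 → q2

q2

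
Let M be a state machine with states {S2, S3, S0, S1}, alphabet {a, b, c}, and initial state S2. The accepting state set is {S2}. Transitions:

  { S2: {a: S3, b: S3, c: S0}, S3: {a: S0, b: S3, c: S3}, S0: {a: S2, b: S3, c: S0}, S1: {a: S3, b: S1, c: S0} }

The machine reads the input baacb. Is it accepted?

No

start at S2
read 'b': S2 → S3
read 'a': S3 → S0
read 'a': S0 → S2
read 'c': S2 → S0
read 'b': S0 → S3
End state S3 is not accepting.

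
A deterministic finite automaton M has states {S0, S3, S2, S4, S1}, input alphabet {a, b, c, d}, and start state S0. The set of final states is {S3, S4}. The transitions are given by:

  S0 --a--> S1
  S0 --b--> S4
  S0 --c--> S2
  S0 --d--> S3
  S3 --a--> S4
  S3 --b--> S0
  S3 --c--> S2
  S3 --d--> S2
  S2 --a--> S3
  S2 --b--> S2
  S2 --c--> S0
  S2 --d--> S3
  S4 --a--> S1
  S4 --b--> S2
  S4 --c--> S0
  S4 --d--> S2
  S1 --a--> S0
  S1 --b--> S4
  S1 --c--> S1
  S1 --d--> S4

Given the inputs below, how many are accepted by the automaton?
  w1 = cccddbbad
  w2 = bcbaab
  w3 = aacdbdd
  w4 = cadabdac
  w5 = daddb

1

w1:
  start at S0
  read 'c': S0 → S2
  read 'c': S2 → S0
  read 'c': S0 → S2
  read 'd': S2 → S3
  read 'd': S3 → S2
  read 'b': S2 → S2
  read 'b': S2 → S2
  read 'a': S2 → S3
  read 'd': S3 → S2
  end S2, rejected
w2:
  start at S0
  read 'b': S0 → S4
  read 'c': S4 → S0
  read 'b': S0 → S4
  read 'a': S4 → S1
  read 'a': S1 → S0
  read 'b': S0 → S4
  end S4, accepted
w3:
  start at S0
  read 'a': S0 → S1
  read 'a': S1 → S0
  read 'c': S0 → S2
  read 'd': S2 → S3
  read 'b': S3 → S0
  read 'd': S0 → S3
  read 'd': S3 → S2
  end S2, rejected
w4:
  start at S0
  read 'c': S0 → S2
  read 'a': S2 → S3
  read 'd': S3 → S2
  read 'a': S2 → S3
  read 'b': S3 → S0
  read 'd': S0 → S3
  read 'a': S3 → S4
  read 'c': S4 → S0
  end S0, rejected
w5:
  start at S0
  read 'd': S0 → S3
  read 'a': S3 → S4
  read 'd': S4 → S2
  read 'd': S2 → S3
  read 'b': S3 → S0
  end S0, rejected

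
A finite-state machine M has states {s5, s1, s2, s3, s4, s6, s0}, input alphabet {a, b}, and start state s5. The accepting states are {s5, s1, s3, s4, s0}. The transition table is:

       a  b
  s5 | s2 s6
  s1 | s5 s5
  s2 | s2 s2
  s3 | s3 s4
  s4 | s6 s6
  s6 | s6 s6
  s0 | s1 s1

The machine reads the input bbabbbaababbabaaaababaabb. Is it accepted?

Trace: s5 -b-> s6 -b-> s6 -a-> s6 -b-> s6 -b-> s6 -b-> s6 -a-> s6 -a-> s6 -b-> s6 -a-> s6 -b-> s6 -b-> s6 -a-> s6 -b-> s6 -a-> s6 -a-> s6 -a-> s6 -a-> s6 -b-> s6 -a-> s6 -b-> s6 -a-> s6 -a-> s6 -b-> s6 -b-> s6
End state s6 is not accepting.

No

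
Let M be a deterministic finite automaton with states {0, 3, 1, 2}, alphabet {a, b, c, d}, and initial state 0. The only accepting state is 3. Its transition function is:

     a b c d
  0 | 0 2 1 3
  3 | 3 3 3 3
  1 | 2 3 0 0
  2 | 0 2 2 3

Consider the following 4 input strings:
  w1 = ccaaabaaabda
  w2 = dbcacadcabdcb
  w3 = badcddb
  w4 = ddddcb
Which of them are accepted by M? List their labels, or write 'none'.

w1:
  start at 0
  read 'c': 0 → 1
  read 'c': 1 → 0
  read 'a': 0 → 0
  read 'a': 0 → 0
  read 'a': 0 → 0
  read 'b': 0 → 2
  read 'a': 2 → 0
  read 'a': 0 → 0
  read 'a': 0 → 0
  read 'b': 0 → 2
  read 'd': 2 → 3
  read 'a': 3 → 3
  end 3, accepted
w2:
  start at 0
  read 'd': 0 → 3
  read 'b': 3 → 3
  read 'c': 3 → 3
  read 'a': 3 → 3
  read 'c': 3 → 3
  read 'a': 3 → 3
  read 'd': 3 → 3
  read 'c': 3 → 3
  read 'a': 3 → 3
  read 'b': 3 → 3
  read 'd': 3 → 3
  read 'c': 3 → 3
  read 'b': 3 → 3
  end 3, accepted
w3:
  start at 0
  read 'b': 0 → 2
  read 'a': 2 → 0
  read 'd': 0 → 3
  read 'c': 3 → 3
  read 'd': 3 → 3
  read 'd': 3 → 3
  read 'b': 3 → 3
  end 3, accepted
w4:
  start at 0
  read 'd': 0 → 3
  read 'd': 3 → 3
  read 'd': 3 → 3
  read 'd': 3 → 3
  read 'c': 3 → 3
  read 'b': 3 → 3
  end 3, accepted

w1, w2, w3, w4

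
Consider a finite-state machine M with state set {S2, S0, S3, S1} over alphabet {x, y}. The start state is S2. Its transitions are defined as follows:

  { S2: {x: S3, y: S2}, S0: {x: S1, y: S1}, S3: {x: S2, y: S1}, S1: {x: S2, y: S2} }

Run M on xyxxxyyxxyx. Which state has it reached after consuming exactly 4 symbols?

S3

Trace: S2 -x-> S3 -y-> S1 -x-> S2 -x-> S3
After 4 symbols: S3.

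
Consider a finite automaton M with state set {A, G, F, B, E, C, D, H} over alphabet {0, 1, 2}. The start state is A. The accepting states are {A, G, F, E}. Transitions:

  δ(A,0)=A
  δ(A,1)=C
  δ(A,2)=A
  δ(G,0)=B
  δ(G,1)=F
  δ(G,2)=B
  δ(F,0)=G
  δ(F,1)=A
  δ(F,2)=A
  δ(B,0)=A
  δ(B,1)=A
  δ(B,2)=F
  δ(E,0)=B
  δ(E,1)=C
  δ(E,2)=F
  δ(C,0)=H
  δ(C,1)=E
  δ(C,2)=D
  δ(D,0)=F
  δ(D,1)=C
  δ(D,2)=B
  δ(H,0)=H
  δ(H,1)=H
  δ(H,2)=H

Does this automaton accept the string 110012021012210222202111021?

No

start at A
read '1': A → C
read '1': C → E
read '0': E → B
read '0': B → A
read '1': A → C
read '2': C → D
read '0': D → F
read '2': F → A
read '1': A → C
read '0': C → H
read '1': H → H
read '2': H → H
read '2': H → H
read '1': H → H
read '0': H → H
read '2': H → H
read '2': H → H
read '2': H → H
read '2': H → H
read '0': H → H
read '2': H → H
read '1': H → H
read '1': H → H
read '1': H → H
read '0': H → H
read '2': H → H
read '1': H → H
End state H is not accepting.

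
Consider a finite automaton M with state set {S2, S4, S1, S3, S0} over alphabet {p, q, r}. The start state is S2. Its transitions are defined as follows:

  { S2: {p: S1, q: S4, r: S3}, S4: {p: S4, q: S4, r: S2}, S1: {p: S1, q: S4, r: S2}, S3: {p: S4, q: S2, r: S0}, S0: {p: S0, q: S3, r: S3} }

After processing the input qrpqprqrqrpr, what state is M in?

S2

Trace: S2 -q-> S4 -r-> S2 -p-> S1 -q-> S4 -p-> S4 -r-> S2 -q-> S4 -r-> S2 -q-> S4 -r-> S2 -p-> S1 -r-> S2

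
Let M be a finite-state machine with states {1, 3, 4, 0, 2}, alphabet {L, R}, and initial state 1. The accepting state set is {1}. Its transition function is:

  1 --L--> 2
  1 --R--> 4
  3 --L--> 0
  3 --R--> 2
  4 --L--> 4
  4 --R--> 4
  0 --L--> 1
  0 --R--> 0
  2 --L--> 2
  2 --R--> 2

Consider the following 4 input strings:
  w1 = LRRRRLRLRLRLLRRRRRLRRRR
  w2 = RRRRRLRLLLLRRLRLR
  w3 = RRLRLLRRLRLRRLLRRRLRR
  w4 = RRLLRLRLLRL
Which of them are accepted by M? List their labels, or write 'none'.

w1: Trace: 1 -L-> 2 -R-> 2 -R-> 2 -R-> 2 -R-> 2 -L-> 2 -R-> 2 -L-> 2 -R-> 2 -L-> 2 -R-> 2 -L-> 2 -L-> 2 -R-> 2 -R-> 2 -R-> 2 -R-> 2 -R-> 2 -L-> 2 -R-> 2 -R-> 2 -R-> 2 -R-> 2  → end 2, rejected
w2: Trace: 1 -R-> 4 -R-> 4 -R-> 4 -R-> 4 -R-> 4 -L-> 4 -R-> 4 -L-> 4 -L-> 4 -L-> 4 -L-> 4 -R-> 4 -R-> 4 -L-> 4 -R-> 4 -L-> 4 -R-> 4  → end 4, rejected
w3: Trace: 1 -R-> 4 -R-> 4 -L-> 4 -R-> 4 -L-> 4 -L-> 4 -R-> 4 -R-> 4 -L-> 4 -R-> 4 -L-> 4 -R-> 4 -R-> 4 -L-> 4 -L-> 4 -R-> 4 -R-> 4 -R-> 4 -L-> 4 -R-> 4 -R-> 4  → end 4, rejected
w4: Trace: 1 -R-> 4 -R-> 4 -L-> 4 -L-> 4 -R-> 4 -L-> 4 -R-> 4 -L-> 4 -L-> 4 -R-> 4 -L-> 4  → end 4, rejected

none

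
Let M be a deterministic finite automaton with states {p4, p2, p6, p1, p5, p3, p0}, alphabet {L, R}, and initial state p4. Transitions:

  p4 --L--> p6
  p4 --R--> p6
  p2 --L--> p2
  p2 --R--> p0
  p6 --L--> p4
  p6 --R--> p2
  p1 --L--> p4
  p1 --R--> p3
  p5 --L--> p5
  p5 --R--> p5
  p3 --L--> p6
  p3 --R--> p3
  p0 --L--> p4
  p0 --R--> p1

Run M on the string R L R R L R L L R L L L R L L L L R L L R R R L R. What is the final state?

Trace: p4 -R-> p6 -L-> p4 -R-> p6 -R-> p2 -L-> p2 -R-> p0 -L-> p4 -L-> p6 -R-> p2 -L-> p2 -L-> p2 -L-> p2 -R-> p0 -L-> p4 -L-> p6 -L-> p4 -L-> p6 -R-> p2 -L-> p2 -L-> p2 -R-> p0 -R-> p1 -R-> p3 -L-> p6 -R-> p2

p2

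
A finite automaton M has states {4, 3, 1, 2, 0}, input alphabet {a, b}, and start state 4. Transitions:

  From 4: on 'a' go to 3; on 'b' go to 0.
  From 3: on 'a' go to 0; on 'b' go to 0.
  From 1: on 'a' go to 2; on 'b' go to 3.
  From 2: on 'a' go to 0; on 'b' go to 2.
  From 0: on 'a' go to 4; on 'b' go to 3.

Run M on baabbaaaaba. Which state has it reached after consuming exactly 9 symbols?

0

Trace: 4 -b-> 0 -a-> 4 -a-> 3 -b-> 0 -b-> 3 -a-> 0 -a-> 4 -a-> 3 -a-> 0
After 9 symbols: 0.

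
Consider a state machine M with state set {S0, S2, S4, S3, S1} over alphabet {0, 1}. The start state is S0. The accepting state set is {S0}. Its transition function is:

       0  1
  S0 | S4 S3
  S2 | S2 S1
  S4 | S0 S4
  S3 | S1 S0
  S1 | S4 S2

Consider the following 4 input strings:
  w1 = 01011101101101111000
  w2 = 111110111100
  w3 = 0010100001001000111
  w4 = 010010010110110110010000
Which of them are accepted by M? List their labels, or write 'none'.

w2

w1: Trace: S0 -0-> S4 -1-> S4 -0-> S0 -1-> S3 -1-> S0 -1-> S3 -0-> S1 -1-> S2 -1-> S1 -0-> S4 -1-> S4 -1-> S4 -0-> S0 -1-> S3 -1-> S0 -1-> S3 -1-> S0 -0-> S4 -0-> S0 -0-> S4  → end S4, rejected
w2: Trace: S0 -1-> S3 -1-> S0 -1-> S3 -1-> S0 -1-> S3 -0-> S1 -1-> S2 -1-> S1 -1-> S2 -1-> S1 -0-> S4 -0-> S0  → end S0, accepted
w3: Trace: S0 -0-> S4 -0-> S0 -1-> S3 -0-> S1 -1-> S2 -0-> S2 -0-> S2 -0-> S2 -0-> S2 -1-> S1 -0-> S4 -0-> S0 -1-> S3 -0-> S1 -0-> S4 -0-> S0 -1-> S3 -1-> S0 -1-> S3  → end S3, rejected
w4: Trace: S0 -0-> S4 -1-> S4 -0-> S0 -0-> S4 -1-> S4 -0-> S0 -0-> S4 -1-> S4 -0-> S0 -1-> S3 -1-> S0 -0-> S4 -1-> S4 -1-> S4 -0-> S0 -1-> S3 -1-> S0 -0-> S4 -0-> S0 -1-> S3 -0-> S1 -0-> S4 -0-> S0 -0-> S4  → end S4, rejected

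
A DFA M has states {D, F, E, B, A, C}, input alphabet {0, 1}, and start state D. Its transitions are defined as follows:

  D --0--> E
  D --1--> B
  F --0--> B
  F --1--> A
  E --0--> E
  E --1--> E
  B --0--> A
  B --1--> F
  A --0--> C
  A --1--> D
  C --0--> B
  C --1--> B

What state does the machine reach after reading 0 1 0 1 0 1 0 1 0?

E

Trace: D -0-> E -1-> E -0-> E -1-> E -0-> E -1-> E -0-> E -1-> E -0-> E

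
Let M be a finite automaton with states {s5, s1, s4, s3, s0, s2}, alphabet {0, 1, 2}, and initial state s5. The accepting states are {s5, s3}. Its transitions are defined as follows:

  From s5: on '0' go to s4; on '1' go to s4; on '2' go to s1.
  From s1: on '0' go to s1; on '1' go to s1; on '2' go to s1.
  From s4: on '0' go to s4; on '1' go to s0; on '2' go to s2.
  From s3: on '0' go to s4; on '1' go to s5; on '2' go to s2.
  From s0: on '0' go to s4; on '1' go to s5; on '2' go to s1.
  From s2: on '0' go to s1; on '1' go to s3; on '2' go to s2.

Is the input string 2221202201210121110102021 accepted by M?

No

s5 → s1 → s1 → s1 → s1 → s1 → s1 → s1 → s1 → s1 → s1 → s1 → s1 → s1 → s1 → s1 → s1 → s1 → s1 → s1 → s1 → s1 → s1 → s1 → s1 → s1
End state s1 is not accepting.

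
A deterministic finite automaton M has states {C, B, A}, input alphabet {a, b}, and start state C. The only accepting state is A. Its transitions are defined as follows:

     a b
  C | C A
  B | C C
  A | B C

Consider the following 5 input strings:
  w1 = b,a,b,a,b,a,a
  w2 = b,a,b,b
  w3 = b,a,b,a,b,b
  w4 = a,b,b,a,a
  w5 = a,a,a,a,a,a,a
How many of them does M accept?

w1: Trace: C -b-> A -a-> B -b-> C -a-> C -b-> A -a-> B -a-> C  → end C, rejected
w2: Trace: C -b-> A -a-> B -b-> C -b-> A  → end A, accepted
w3: Trace: C -b-> A -a-> B -b-> C -a-> C -b-> A -b-> C  → end C, rejected
w4: Trace: C -a-> C -b-> A -b-> C -a-> C -a-> C  → end C, rejected
w5: Trace: C -a-> C -a-> C -a-> C -a-> C -a-> C -a-> C -a-> C  → end C, rejected

1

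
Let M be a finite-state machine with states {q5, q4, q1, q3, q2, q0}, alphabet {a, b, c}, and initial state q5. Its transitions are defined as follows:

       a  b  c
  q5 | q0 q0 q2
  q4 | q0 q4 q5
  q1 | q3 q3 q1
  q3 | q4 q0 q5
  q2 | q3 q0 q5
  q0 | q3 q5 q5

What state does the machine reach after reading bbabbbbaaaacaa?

q3

Trace: q5 -b-> q0 -b-> q5 -a-> q0 -b-> q5 -b-> q0 -b-> q5 -b-> q0 -a-> q3 -a-> q4 -a-> q0 -a-> q3 -c-> q5 -a-> q0 -a-> q3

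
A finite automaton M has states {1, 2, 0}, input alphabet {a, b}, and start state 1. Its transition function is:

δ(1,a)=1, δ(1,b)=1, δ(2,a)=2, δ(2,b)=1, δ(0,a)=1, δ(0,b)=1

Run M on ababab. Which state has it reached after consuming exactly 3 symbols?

1 → 1 → 1 → 1
After 3 symbols: 1.

1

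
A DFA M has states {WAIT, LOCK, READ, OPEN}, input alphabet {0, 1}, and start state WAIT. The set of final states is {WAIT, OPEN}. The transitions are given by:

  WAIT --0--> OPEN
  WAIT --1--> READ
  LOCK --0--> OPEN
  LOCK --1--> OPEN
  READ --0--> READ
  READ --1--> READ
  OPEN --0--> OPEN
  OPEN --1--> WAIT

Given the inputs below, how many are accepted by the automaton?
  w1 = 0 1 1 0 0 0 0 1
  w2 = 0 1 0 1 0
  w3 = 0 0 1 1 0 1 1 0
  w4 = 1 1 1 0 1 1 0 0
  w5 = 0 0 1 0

2

w1: WAIT → OPEN → WAIT → READ → READ → READ → READ → READ → READ  → end READ, rejected
w2: WAIT → OPEN → WAIT → OPEN → WAIT → OPEN  → end OPEN, accepted
w3: WAIT → OPEN → OPEN → WAIT → READ → READ → READ → READ → READ  → end READ, rejected
w4: WAIT → READ → READ → READ → READ → READ → READ → READ → READ  → end READ, rejected
w5: WAIT → OPEN → OPEN → WAIT → OPEN  → end OPEN, accepted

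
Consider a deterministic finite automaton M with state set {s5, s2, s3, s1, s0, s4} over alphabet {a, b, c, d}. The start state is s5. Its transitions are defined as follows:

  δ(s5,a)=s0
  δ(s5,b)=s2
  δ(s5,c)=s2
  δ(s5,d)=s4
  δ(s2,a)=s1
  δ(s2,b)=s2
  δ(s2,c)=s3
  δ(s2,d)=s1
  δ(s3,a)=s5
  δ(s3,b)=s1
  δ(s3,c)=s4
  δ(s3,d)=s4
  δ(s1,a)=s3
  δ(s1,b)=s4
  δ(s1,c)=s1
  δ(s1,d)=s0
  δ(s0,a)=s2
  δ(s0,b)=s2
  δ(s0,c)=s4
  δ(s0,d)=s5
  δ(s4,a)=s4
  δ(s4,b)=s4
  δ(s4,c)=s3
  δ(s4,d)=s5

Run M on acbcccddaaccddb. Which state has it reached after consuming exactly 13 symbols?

start at s5
read 'a': s5 → s0
read 'c': s0 → s4
read 'b': s4 → s4
read 'c': s4 → s3
read 'c': s3 → s4
read 'c': s4 → s3
read 'd': s3 → s4
read 'd': s4 → s5
read 'a': s5 → s0
read 'a': s0 → s2
read 'c': s2 → s3
read 'c': s3 → s4
read 'd': s4 → s5
After 13 symbols: s5.

s5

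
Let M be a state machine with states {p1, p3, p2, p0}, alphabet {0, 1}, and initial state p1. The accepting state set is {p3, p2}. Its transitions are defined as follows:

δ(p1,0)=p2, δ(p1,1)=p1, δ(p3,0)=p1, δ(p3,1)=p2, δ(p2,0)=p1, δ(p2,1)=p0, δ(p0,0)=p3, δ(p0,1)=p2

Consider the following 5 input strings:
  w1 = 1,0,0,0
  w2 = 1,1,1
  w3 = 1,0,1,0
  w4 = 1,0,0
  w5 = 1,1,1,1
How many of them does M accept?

2

w1:
  start at p1
  read '1': p1 → p1
  read '0': p1 → p2
  read '0': p2 → p1
  read '0': p1 → p2
  end p2, accepted
w2:
  start at p1
  read '1': p1 → p1
  read '1': p1 → p1
  read '1': p1 → p1
  end p1, rejected
w3:
  start at p1
  read '1': p1 → p1
  read '0': p1 → p2
  read '1': p2 → p0
  read '0': p0 → p3
  end p3, accepted
w4:
  start at p1
  read '1': p1 → p1
  read '0': p1 → p2
  read '0': p2 → p1
  end p1, rejected
w5:
  start at p1
  read '1': p1 → p1
  read '1': p1 → p1
  read '1': p1 → p1
  read '1': p1 → p1
  end p1, rejected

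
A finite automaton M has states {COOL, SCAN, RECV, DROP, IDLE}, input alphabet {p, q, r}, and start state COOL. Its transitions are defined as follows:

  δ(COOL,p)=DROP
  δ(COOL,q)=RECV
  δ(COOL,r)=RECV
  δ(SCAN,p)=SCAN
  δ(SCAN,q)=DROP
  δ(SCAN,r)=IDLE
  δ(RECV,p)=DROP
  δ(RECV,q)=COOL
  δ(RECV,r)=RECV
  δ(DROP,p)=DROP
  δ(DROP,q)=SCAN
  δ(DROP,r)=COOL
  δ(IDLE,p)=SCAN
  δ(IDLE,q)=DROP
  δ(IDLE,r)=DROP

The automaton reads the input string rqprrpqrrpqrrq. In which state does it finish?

start at COOL
read 'r': COOL → RECV
read 'q': RECV → COOL
read 'p': COOL → DROP
read 'r': DROP → COOL
read 'r': COOL → RECV
read 'p': RECV → DROP
read 'q': DROP → SCAN
read 'r': SCAN → IDLE
read 'r': IDLE → DROP
read 'p': DROP → DROP
read 'q': DROP → SCAN
read 'r': SCAN → IDLE
read 'r': IDLE → DROP
read 'q': DROP → SCAN

SCAN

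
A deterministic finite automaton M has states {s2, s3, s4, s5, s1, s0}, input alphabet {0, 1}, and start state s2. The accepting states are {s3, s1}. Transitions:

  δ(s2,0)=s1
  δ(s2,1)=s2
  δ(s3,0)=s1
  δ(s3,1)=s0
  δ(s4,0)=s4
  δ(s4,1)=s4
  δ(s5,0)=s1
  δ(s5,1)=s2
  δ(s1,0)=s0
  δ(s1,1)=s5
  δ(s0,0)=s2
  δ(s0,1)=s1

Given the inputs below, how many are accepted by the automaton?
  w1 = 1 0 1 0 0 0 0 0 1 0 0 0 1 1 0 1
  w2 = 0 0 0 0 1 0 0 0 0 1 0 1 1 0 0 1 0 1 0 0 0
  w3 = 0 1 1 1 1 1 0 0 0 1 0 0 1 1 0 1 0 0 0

w1:
  start at s2
  read '1': s2 → s2
  read '0': s2 → s1
  read '1': s1 → s5
  read '0': s5 → s1
  read '0': s1 → s0
  read '0': s0 → s2
  read '0': s2 → s1
  read '0': s1 → s0
  read '1': s0 → s1
  read '0': s1 → s0
  read '0': s0 → s2
  read '0': s2 → s1
  read '1': s1 → s5
  read '1': s5 → s2
  read '0': s2 → s1
  read '1': s1 → s5
  end s5, rejected
w2:
  start at s2
  read '0': s2 → s1
  read '0': s1 → s0
  read '0': s0 → s2
  read '0': s2 → s1
  read '1': s1 → s5
  read '0': s5 → s1
  read '0': s1 → s0
  read '0': s0 → s2
  read '0': s2 → s1
  read '1': s1 → s5
  read '0': s5 → s1
  read '1': s1 → s5
  read '1': s5 → s2
  read '0': s2 → s1
  read '0': s1 → s0
  read '1': s0 → s1
  read '0': s1 → s0
  read '1': s0 → s1
  read '0': s1 → s0
  read '0': s0 → s2
  read '0': s2 → s1
  end s1, accepted
w3:
  start at s2
  read '0': s2 → s1
  read '1': s1 → s5
  read '1': s5 → s2
  read '1': s2 → s2
  read '1': s2 → s2
  read '1': s2 → s2
  read '0': s2 → s1
  read '0': s1 → s0
  read '0': s0 → s2
  read '1': s2 → s2
  read '0': s2 → s1
  read '0': s1 → s0
  read '1': s0 → s1
  read '1': s1 → s5
  read '0': s5 → s1
  read '1': s1 → s5
  read '0': s5 → s1
  read '0': s1 → s0
  read '0': s0 → s2
  end s2, rejected

1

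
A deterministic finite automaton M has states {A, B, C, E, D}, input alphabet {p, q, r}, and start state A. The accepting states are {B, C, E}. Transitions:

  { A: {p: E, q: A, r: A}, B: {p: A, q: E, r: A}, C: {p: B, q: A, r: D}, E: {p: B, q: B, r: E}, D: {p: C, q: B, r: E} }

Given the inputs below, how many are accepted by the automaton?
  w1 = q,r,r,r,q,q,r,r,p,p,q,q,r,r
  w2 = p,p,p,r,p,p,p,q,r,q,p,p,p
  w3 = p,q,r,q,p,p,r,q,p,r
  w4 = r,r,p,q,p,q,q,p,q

2

w1: Trace: A -q-> A -r-> A -r-> A -r-> A -q-> A -q-> A -r-> A -r-> A -p-> E -p-> B -q-> E -q-> B -r-> A -r-> A  → end A, rejected
w2: Trace: A -p-> E -p-> B -p-> A -r-> A -p-> E -p-> B -p-> A -q-> A -r-> A -q-> A -p-> E -p-> B -p-> A  → end A, rejected
w3: Trace: A -p-> E -q-> B -r-> A -q-> A -p-> E -p-> B -r-> A -q-> A -p-> E -r-> E  → end E, accepted
w4: Trace: A -r-> A -r-> A -p-> E -q-> B -p-> A -q-> A -q-> A -p-> E -q-> B  → end B, accepted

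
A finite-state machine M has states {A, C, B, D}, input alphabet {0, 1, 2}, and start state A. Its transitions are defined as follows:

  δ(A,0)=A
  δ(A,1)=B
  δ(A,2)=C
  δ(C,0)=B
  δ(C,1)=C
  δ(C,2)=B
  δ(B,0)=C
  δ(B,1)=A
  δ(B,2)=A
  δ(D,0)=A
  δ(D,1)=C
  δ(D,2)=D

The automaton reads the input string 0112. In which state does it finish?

start at A
read '0': A → A
read '1': A → B
read '1': B → A
read '2': A → C

C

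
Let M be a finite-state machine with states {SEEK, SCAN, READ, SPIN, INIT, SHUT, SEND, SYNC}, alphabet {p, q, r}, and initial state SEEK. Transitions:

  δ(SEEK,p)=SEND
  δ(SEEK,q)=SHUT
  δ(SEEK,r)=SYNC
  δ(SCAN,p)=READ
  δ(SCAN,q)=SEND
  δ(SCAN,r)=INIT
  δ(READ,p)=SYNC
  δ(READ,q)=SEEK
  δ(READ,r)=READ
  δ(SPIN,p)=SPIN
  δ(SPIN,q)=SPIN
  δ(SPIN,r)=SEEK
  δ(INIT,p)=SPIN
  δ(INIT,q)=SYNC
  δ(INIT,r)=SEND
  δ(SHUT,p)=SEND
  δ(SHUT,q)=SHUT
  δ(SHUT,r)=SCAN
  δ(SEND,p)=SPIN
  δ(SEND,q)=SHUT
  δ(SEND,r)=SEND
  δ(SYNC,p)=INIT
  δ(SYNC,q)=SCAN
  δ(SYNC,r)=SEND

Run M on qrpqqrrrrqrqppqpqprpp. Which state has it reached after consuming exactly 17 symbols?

SPIN

start at SEEK
read 'q': SEEK → SHUT
read 'r': SHUT → SCAN
read 'p': SCAN → READ
read 'q': READ → SEEK
read 'q': SEEK → SHUT
read 'r': SHUT → SCAN
read 'r': SCAN → INIT
read 'r': INIT → SEND
read 'r': SEND → SEND
read 'q': SEND → SHUT
read 'r': SHUT → SCAN
read 'q': SCAN → SEND
read 'p': SEND → SPIN
read 'p': SPIN → SPIN
read 'q': SPIN → SPIN
read 'p': SPIN → SPIN
read 'q': SPIN → SPIN
After 17 symbols: SPIN.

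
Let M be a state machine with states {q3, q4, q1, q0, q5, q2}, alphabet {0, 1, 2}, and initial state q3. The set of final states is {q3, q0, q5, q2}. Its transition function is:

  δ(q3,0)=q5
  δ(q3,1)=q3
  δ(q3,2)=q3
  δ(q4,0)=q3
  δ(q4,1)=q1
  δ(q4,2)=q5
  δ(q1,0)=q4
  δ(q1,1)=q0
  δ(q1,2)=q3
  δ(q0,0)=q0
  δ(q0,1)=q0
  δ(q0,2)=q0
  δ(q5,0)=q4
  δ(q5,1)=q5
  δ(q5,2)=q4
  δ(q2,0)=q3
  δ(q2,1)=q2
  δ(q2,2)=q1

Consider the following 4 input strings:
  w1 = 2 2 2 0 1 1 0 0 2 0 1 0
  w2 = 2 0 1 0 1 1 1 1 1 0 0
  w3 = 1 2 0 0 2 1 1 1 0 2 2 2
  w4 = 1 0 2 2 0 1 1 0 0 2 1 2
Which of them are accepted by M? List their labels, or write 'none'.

w2, w3, w4

w1: q3 → q3 → q3 → q3 → q5 → q5 → q5 → q4 → q3 → q3 → q5 → q5 → q4  → end q4, rejected
w2: q3 → q3 → q5 → q5 → q4 → q1 → q0 → q0 → q0 → q0 → q0 → q0  → end q0, accepted
w3: q3 → q3 → q3 → q5 → q4 → q5 → q5 → q5 → q5 → q4 → q5 → q4 → q5  → end q5, accepted
w4: q3 → q3 → q5 → q4 → q5 → q4 → q1 → q0 → q0 → q0 → q0 → q0 → q0  → end q0, accepted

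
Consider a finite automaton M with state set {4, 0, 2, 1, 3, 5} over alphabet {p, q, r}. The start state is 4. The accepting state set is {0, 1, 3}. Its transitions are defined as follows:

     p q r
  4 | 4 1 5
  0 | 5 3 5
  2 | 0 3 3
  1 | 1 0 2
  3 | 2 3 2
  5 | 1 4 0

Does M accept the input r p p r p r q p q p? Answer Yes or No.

Yes

Trace: 4 -r-> 5 -p-> 1 -p-> 1 -r-> 2 -p-> 0 -r-> 5 -q-> 4 -p-> 4 -q-> 1 -p-> 1
End state 1 is accepting.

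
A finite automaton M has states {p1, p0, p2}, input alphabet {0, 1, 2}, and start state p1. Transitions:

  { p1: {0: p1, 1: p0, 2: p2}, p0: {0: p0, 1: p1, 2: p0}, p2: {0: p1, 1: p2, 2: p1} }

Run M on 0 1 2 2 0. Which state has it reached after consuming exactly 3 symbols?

Trace: p1 -0-> p1 -1-> p0 -2-> p0
After 3 symbols: p0.

p0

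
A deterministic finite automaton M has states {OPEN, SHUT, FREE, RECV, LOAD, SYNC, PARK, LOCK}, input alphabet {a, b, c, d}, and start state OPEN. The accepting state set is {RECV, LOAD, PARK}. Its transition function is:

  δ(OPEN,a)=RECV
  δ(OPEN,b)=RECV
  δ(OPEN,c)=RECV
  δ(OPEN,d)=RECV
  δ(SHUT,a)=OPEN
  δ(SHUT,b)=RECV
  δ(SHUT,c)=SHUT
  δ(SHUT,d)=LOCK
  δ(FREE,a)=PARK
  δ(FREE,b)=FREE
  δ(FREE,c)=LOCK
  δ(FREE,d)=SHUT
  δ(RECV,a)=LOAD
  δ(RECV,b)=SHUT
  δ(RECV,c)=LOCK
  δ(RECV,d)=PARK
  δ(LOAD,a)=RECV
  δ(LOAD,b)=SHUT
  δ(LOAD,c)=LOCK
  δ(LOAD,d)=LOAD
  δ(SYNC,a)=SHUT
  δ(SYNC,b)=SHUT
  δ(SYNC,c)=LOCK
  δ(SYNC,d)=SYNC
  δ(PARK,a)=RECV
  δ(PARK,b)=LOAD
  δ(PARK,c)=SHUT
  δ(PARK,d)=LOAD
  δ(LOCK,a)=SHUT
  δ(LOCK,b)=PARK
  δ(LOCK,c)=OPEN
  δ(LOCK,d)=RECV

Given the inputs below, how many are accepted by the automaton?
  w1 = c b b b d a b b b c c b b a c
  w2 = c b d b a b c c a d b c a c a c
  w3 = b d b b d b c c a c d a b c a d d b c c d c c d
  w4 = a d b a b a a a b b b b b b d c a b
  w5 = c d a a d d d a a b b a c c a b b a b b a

4

w1:
  start at OPEN
  read 'c': OPEN → RECV
  read 'b': RECV → SHUT
  read 'b': SHUT → RECV
  read 'b': RECV → SHUT
  read 'd': SHUT → LOCK
  read 'a': LOCK → SHUT
  read 'b': SHUT → RECV
  read 'b': RECV → SHUT
  read 'b': SHUT → RECV
  read 'c': RECV → LOCK
  read 'c': LOCK → OPEN
  read 'b': OPEN → RECV
  read 'b': RECV → SHUT
  read 'a': SHUT → OPEN
  read 'c': OPEN → RECV
  end RECV, accepted
w2:
  start at OPEN
  read 'c': OPEN → RECV
  read 'b': RECV → SHUT
  read 'd': SHUT → LOCK
  read 'b': LOCK → PARK
  read 'a': PARK → RECV
  read 'b': RECV → SHUT
  read 'c': SHUT → SHUT
  read 'c': SHUT → SHUT
  read 'a': SHUT → OPEN
  read 'd': OPEN → RECV
  read 'b': RECV → SHUT
  read 'c': SHUT → SHUT
  read 'a': SHUT → OPEN
  read 'c': OPEN → RECV
  read 'a': RECV → LOAD
  read 'c': LOAD → LOCK
  end LOCK, rejected
w3:
  start at OPEN
  read 'b': OPEN → RECV
  read 'd': RECV → PARK
  read 'b': PARK → LOAD
  read 'b': LOAD → SHUT
  read 'd': SHUT → LOCK
  read 'b': LOCK → PARK
  read 'c': PARK → SHUT
  read 'c': SHUT → SHUT
  read 'a': SHUT → OPEN
  read 'c': OPEN → RECV
  read 'd': RECV → PARK
  read 'a': PARK → RECV
  read 'b': RECV → SHUT
  read 'c': SHUT → SHUT
  read 'a': SHUT → OPEN
  read 'd': OPEN → RECV
  read 'd': RECV → PARK
  read 'b': PARK → LOAD
  read 'c': LOAD → LOCK
  read 'c': LOCK → OPEN
  read 'd': OPEN → RECV
  read 'c': RECV → LOCK
  read 'c': LOCK → OPEN
  read 'd': OPEN → RECV
  end RECV, accepted
w4:
  start at OPEN
  read 'a': OPEN → RECV
  read 'd': RECV → PARK
  read 'b': PARK → LOAD
  read 'a': LOAD → RECV
  read 'b': RECV → SHUT
  read 'a': SHUT → OPEN
  read 'a': OPEN → RECV
  read 'a': RECV → LOAD
  read 'b': LOAD → SHUT
  read 'b': SHUT → RECV
  read 'b': RECV → SHUT
  read 'b': SHUT → RECV
  read 'b': RECV → SHUT
  read 'b': SHUT → RECV
  read 'd': RECV → PARK
  read 'c': PARK → SHUT
  read 'a': SHUT → OPEN
  read 'b': OPEN → RECV
  end RECV, accepted
w5:
  start at OPEN
  read 'c': OPEN → RECV
  read 'd': RECV → PARK
  read 'a': PARK → RECV
  read 'a': RECV → LOAD
  read 'd': LOAD → LOAD
  read 'd': LOAD → LOAD
  read 'd': LOAD → LOAD
  read 'a': LOAD → RECV
  read 'a': RECV → LOAD
  read 'b': LOAD → SHUT
  read 'b': SHUT → RECV
  read 'a': RECV → LOAD
  read 'c': LOAD → LOCK
  read 'c': LOCK → OPEN
  read 'a': OPEN → RECV
  read 'b': RECV → SHUT
  read 'b': SHUT → RECV
  read 'a': RECV → LOAD
  read 'b': LOAD → SHUT
  read 'b': SHUT → RECV
  read 'a': RECV → LOAD
  end LOAD, accepted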